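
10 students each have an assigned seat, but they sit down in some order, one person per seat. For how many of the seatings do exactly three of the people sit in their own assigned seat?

222480

Choose which 3 of the 10 are fixed: C(10,3) = 120.
The remaining 7 must be deranged: !7 = 1854.
Total: 120 × 1854 = 222480.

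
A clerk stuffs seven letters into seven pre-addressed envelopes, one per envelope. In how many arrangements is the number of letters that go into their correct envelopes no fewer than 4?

# with exactly i fixed is C(7,i)·!(7-i); sum over i=4..7:
  i=4: C(7,4)·!3 = 35·2 = 70
  i=5: C(7,5)·!2 = 21·1 = 21
  i=6: C(7,6)·!1 = 7·0 = 0
  i=7: C(7,7)·!0 = 1·1 = 1
Total = 92.

92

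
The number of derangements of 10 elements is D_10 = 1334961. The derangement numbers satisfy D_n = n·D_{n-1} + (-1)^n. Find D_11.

14684570

D_11 = 11·1334961 - 1 = 14684570.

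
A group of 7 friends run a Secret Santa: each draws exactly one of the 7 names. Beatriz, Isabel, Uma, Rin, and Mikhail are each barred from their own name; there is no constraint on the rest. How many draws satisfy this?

2428

Let A_j be the event that the j-th constrained one is fixed. By inclusion-exclusion over the 5 events:
Σ_{j=0}^{5} (-1)^j C(5,j)(7-j)!
= C(5,0)·7! - C(5,1)·6! + C(5,2)·5! - C(5,3)·4! + C(5,4)·3! - C(5,5)·2!
= 5040 - 3600 + 1200 - 240 + 30 - 2
= 2428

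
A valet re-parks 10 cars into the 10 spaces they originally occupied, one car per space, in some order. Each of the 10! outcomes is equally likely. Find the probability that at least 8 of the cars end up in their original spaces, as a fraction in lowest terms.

Favorable outcomes: Σ_{i≥8} C(10,i)·!(10-i) = 45·1 + 10·0 + 1·1 = 46.
Total outcomes: 10! = 3628800.
Probability = 46/3628800 = 23/1814400.

23/1814400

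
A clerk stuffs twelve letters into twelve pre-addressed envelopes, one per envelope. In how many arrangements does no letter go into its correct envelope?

Recurrence: !12 = 11·(!11 + !10).
!12 = 11·(14684570 + 1334961) = 11·16019531 = 176214841

176214841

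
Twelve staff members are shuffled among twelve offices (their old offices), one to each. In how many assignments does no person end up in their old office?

176214841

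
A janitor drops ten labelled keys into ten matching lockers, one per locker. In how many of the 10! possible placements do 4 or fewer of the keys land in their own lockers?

3615536

# with exactly i fixed is C(10,i)·!(10-i); sum over i=0..4:
  i=0: C(10,0)·!10 = 1·1334961 = 1334961
  i=1: C(10,1)·!9 = 10·133496 = 1334960
  i=2: C(10,2)·!8 = 45·14833 = 667485
  i=3: C(10,3)·!7 = 120·1854 = 222480
  i=4: C(10,4)·!6 = 210·265 = 55650
Total = 3615536.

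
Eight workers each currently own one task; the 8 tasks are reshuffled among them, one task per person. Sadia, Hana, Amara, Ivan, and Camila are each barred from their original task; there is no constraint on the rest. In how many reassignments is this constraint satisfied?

21234

Inclusion-exclusion on the 5 forbidden self-matches:
Σ_{j=0}^{5} (-1)^j C(5,j)(8-j)!
= C(5,0)·8! - C(5,1)·7! + C(5,2)·6! - C(5,3)·5! + C(5,4)·4! - C(5,5)·3!
= 40320 - 25200 + 7200 - 1200 + 120 - 6
= 21234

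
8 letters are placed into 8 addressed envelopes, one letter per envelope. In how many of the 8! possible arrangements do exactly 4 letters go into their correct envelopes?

Choose which 4 of the 8 are fixed: C(8,4) = 70.
The other 4 form a derangement: !4 = 9.
Total: 70 × 9 = 630.

630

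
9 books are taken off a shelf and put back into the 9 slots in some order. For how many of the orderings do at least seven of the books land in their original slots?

37

Sum C(9,i)·!(9-i) for i = 7..9:
  i=7: C(9,7)·!2 = 36·1 = 36
  i=8: C(9,8)·!1 = 9·0 = 0
  i=9: C(9,9)·!0 = 1·1 = 1
Total = 37.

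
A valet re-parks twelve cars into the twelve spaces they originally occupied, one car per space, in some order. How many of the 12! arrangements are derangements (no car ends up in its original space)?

176214841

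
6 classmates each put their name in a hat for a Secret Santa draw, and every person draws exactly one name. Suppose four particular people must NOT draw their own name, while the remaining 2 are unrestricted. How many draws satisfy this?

Let A_j be the event that the j-th constrained one is fixed. By inclusion-exclusion over the 4 events:
Σ_{j=0}^{4} (-1)^j C(4,j)(6-j)!
= C(4,0)·6! - C(4,1)·5! + C(4,2)·4! - C(4,3)·3! + C(4,4)·2!
= 720 - 480 + 144 - 24 + 2
= 362

362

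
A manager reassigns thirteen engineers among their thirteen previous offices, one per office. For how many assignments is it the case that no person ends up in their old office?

2290792932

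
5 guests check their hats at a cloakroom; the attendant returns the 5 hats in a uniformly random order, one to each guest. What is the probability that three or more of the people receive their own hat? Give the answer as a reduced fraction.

Favorable outcomes: Σ_{i≥3} C(5,i)·!(5-i) = 10·1 + 5·0 + 1·1 = 11.
Total outcomes: 5! = 120.
Probability = 11/120 = 11/120.

11/120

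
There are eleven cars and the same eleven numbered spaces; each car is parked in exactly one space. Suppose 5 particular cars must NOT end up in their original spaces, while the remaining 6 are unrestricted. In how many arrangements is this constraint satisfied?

Inclusion-exclusion on the 5 forbidden self-matches:
Σ_{j=0}^{5} (-1)^j C(5,j)(11-j)!
= C(5,0)·11! - C(5,1)·10! + C(5,2)·9! - C(5,3)·8! + C(5,4)·7! - C(5,5)·6!
= 39916800 - 18144000 + 3628800 - 403200 + 25200 - 720
= 25022880

25022880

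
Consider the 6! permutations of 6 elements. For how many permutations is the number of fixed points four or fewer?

719

# with exactly i fixed is C(6,i)·!(6-i); sum over i=0..4:
  i=0: C(6,0)·!6 = 1·265 = 265
  i=1: C(6,1)·!5 = 6·44 = 264
  i=2: C(6,2)·!4 = 15·9 = 135
  i=3: C(6,3)·!3 = 20·2 = 40
  i=4: C(6,4)·!2 = 15·1 = 15
Total = 719.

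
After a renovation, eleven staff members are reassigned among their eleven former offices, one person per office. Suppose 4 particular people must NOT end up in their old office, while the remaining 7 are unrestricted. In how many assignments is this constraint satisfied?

27422640

Let A_j be the event that the j-th constrained one is fixed. By inclusion-exclusion over the 4 events:
Σ_{j=0}^{4} (-1)^j C(4,j)(11-j)!
= C(4,0)·11! - C(4,1)·10! + C(4,2)·9! - C(4,3)·8! + C(4,4)·7!
= 39916800 - 14515200 + 2177280 - 161280 + 5040
= 27422640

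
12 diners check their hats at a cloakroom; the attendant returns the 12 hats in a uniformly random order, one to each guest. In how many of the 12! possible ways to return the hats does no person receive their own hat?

176214841

Use !n = n·!(n-1) + (-1)^n.
!12 = 12·14684570 + 1 = 176214841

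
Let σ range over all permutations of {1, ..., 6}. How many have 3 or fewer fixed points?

Sum C(6,i)·!(6-i) for i = 0..3:
  i=0: C(6,0)·!6 = 1·265 = 265
  i=1: C(6,1)·!5 = 6·44 = 264
  i=2: C(6,2)·!4 = 15·9 = 135
  i=3: C(6,3)·!3 = 20·2 = 40
Total = 704.

704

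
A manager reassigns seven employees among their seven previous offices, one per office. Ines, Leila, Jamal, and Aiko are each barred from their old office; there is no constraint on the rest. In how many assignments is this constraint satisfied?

Let A_j be the event that the j-th constrained one is fixed. By inclusion-exclusion over the 4 events:
Σ_{j=0}^{4} (-1)^j C(4,j)(7-j)!
= C(4,0)·7! - C(4,1)·6! + C(4,2)·5! - C(4,3)·4! + C(4,4)·3!
= 5040 - 2880 + 720 - 96 + 6
= 2790

2790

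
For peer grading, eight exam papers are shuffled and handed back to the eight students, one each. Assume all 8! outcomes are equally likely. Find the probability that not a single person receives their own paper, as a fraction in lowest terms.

2119/5760

Favorable outcomes: !8 = 14833.
Total outcomes: 8! = 40320.
Probability = 14833/40320 = 2119/5760.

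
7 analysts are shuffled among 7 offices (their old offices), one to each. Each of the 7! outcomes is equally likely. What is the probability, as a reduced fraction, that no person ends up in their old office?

103/280

Favorable outcomes: !7 = 1854.
Total outcomes: 7! = 5040.
Probability = 1854/5040 = 103/280.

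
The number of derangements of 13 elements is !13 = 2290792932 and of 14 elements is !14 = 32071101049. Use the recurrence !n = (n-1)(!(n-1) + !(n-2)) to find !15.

!15 = (15-1)·(!14 + !13) = 14·(32071101049 + 2290792932) = 14·34361893981 = 481066515734.

481066515734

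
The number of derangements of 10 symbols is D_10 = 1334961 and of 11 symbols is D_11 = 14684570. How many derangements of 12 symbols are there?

D_12 = (12-1)·(D_11 + D_10) = 11·(14684570 + 1334961) = 11·16019531 = 176214841.

176214841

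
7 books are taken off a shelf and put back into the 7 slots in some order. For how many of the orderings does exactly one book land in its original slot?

Choose which one of the 7 is fixed: C(7,1) = 7.
The other 6 form a derangement: !6 = 265.
Total: 7 × 265 = 1855.

1855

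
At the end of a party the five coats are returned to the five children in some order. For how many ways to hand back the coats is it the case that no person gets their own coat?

44

Recurrence: !5 = 5·!4 + (-1)^5.
!5 = 5·9 - 1 = 44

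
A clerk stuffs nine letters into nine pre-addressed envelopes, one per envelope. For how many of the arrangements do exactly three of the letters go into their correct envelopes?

Choose which 3 of the 9 are fixed: C(9,3) = 84.
The remaining 6 must be deranged: !6 = 265.
Total: 84 × 265 = 22260.

22260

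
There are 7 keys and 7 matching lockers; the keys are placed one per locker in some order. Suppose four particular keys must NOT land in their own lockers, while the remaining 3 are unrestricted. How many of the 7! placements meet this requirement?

2790

Inclusion-exclusion on the 4 forbidden self-matches:
Σ_{j=0}^{4} (-1)^j C(4,j)(7-j)!
= C(4,0)·7! - C(4,1)·6! + C(4,2)·5! - C(4,3)·4! + C(4,4)·3!
= 5040 - 2880 + 720 - 96 + 6
= 2790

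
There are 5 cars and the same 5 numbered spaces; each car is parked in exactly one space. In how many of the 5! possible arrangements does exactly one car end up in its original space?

Pick the single fixed position: C(5,1) = 5 ways.
The remaining 4 must be deranged: !4 = 9.
Total: 5 × 9 = 45.

45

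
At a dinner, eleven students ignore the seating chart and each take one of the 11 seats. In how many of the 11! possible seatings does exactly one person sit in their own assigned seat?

14684571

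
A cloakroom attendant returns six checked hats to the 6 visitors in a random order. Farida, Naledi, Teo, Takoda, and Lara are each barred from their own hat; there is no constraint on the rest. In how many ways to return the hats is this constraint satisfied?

309

Inclusion-exclusion on the 5 forbidden self-matches:
Σ_{j=0}^{5} (-1)^j C(5,j)(6-j)!
= C(5,0)·6! - C(5,1)·5! + C(5,2)·4! - C(5,3)·3! + C(5,4)·2! - C(5,5)·1!
= 720 - 600 + 240 - 60 + 10 - 1
= 309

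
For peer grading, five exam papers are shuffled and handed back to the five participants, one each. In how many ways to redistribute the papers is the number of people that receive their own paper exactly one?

45

Choose which one of the 5 is fixed: C(5,1) = 5.
The other 4 form a derangement: !4 = 9.
Total: 5 × 9 = 45.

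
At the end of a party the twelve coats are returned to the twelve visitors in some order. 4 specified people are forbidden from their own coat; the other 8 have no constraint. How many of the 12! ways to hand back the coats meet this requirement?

Let A_j be the event that the j-th constrained one is fixed. By inclusion-exclusion over the 4 events:
Σ_{j=0}^{4} (-1)^j C(4,j)(12-j)!
= C(4,0)·12! - C(4,1)·11! + C(4,2)·10! - C(4,3)·9! + C(4,4)·8!
= 479001600 - 159667200 + 21772800 - 1451520 + 40320
= 339696000

339696000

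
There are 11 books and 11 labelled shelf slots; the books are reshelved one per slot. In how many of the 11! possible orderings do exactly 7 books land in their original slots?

2970

Pick the 7 fixed positions: C(11,7) = 330 ways.
The other 4 form a derangement: !4 = 9.
Total: 330 × 9 = 2970.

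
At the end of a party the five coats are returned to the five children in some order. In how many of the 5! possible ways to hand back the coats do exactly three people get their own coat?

Pick the 3 fixed positions: C(5,3) = 10 ways.
The other 2 form a derangement: !2 = 1.
Total: 10 × 1 = 10.

10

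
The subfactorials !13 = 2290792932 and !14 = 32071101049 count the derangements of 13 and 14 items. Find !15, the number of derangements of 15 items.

481066515734

!15 = (15-1)·(!14 + !13) = 14·(32071101049 + 2290792932) = 14·34361893981 = 481066515734.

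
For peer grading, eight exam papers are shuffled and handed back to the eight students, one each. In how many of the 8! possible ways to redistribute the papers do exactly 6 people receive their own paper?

28

Pick the 6 fixed positions: C(8,6) = 28 ways.
The remaining 2 must be deranged: !2 = 1.
Total: 28 × 1 = 28.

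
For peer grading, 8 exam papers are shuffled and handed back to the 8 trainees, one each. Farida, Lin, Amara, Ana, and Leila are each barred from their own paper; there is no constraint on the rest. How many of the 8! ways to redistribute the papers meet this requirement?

21234

Let A_j be the event that the j-th constrained one is fixed. By inclusion-exclusion over the 5 events:
Σ_{j=0}^{5} (-1)^j C(5,j)(8-j)!
= C(5,0)·8! - C(5,1)·7! + C(5,2)·6! - C(5,3)·5! + C(5,4)·4! - C(5,5)·3!
= 40320 - 25200 + 7200 - 1200 + 120 - 6
= 21234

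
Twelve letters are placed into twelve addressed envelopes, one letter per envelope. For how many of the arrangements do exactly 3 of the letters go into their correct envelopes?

29369120

Pick the 3 fixed positions: C(12,3) = 220 ways.
The other 9 form a derangement: !9 = 133496.
Total: 220 × 133496 = 29369120.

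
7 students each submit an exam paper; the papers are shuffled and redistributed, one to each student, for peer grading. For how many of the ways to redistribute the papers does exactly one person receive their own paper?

1855

Pick the single fixed position: C(7,1) = 7 ways.
The remaining 6 must be deranged: !6 = 265.
Total: 7 × 265 = 1855.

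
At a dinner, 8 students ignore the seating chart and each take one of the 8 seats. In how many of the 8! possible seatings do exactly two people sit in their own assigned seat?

Choose which 2 of the 8 are fixed: C(8,2) = 28.
The other 6 form a derangement: !6 = 265.
Total: 28 × 265 = 7420.

7420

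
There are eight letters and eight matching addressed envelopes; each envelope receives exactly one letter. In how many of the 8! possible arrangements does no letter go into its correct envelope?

The subfactorial !8 = [8!/e] (nearest integer).
8! = 40320, and 40320/e ≈ 14832.90, so !8 = 14833.

14833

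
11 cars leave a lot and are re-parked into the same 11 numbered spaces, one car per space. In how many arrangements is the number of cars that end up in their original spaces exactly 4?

611820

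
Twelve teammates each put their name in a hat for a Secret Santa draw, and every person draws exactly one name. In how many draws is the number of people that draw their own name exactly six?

244860

Pick the 6 fixed positions: C(12,6) = 924 ways.
The remaining 6 must be deranged: !6 = 265.
Total: 924 × 265 = 244860.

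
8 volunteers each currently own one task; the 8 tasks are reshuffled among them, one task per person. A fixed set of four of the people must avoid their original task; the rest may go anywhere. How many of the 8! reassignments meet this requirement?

Let A_j be the event that the j-th constrained one is fixed. By inclusion-exclusion over the 4 events:
Σ_{j=0}^{4} (-1)^j C(4,j)(8-j)!
= C(4,0)·8! - C(4,1)·7! + C(4,2)·6! - C(4,3)·5! + C(4,4)·4!
= 40320 - 20160 + 4320 - 480 + 24
= 24024

24024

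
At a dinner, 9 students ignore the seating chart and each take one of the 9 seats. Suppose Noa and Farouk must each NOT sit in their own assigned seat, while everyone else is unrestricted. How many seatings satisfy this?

287280

Inclusion-exclusion on the 2 forbidden self-matches:
Σ_{j=0}^{2} (-1)^j C(2,j)(9-j)!
= C(2,0)·9! - C(2,1)·8! + C(2,2)·7!
= 362880 - 80640 + 5040
= 287280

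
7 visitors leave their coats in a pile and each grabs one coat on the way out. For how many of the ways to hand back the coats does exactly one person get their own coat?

1855

Choose which one of the 7 is fixed: C(7,1) = 7.
The remaining 6 must be deranged: !6 = 265.
Total: 7 × 265 = 1855.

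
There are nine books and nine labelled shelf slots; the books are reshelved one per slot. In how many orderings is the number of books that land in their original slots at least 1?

229384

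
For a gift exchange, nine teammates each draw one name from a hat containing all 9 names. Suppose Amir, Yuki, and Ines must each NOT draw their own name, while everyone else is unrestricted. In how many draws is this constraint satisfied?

Inclusion-exclusion on the 3 forbidden self-matches:
Σ_{j=0}^{3} (-1)^j C(3,j)(9-j)!
= C(3,0)·9! - C(3,1)·8! + C(3,2)·7! - C(3,3)·6!
= 362880 - 120960 + 15120 - 720
= 256320

256320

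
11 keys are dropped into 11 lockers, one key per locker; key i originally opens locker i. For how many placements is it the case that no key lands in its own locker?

14684570

The number of derangements of 11 is !11 = Σ_{k=0}^{11} (-1)^k·11!/k!
= 11! - 11!/1! + 11!/2! - 11!/3! + 11!/4! - 11!/5! + 11!/6! - 11!/7! + 11!/8! - 11!/9! + 11!/10! - 11!/11!
= 39916800 - 39916800 + 19958400 - 6652800 + 1663200 - 332640 + 55440 - 7920 + 990 - 110 + 11 - 1
= 14684570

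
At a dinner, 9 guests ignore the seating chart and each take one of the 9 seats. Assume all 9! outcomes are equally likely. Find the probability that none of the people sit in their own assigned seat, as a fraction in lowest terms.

16687/45360

Favorable outcomes: !9 = 133496.
Total outcomes: 9! = 362880.
Probability = 133496/362880 = 16687/45360.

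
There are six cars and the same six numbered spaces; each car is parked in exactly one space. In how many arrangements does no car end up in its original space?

The number of derangements of 6 is !6 = Σ_{k=0}^{6} (-1)^k·6!/k!
= 6! - 6!/1! + 6!/2! - 6!/3! + 6!/4! - 6!/5! + 6!/6!
= 720 - 720 + 360 - 120 + 30 - 6 + 1
= 265

265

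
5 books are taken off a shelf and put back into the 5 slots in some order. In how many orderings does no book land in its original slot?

44

Recurrence: !5 = 5·!4 + (-1)^5.
!5 = 5·9 - 1 = 44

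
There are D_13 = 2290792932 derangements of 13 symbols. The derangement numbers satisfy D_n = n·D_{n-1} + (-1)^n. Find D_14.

32071101049

D_14 = 14·2290792932 + 1 = 32071101049.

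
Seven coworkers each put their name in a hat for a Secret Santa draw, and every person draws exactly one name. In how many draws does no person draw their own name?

1854

Recurrence: !7 = 6·(!6 + !5).
!7 = 6·(265 + 44) = 6·309 = 1854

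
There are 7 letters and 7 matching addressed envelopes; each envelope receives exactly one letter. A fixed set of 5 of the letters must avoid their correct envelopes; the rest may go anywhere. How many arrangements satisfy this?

2428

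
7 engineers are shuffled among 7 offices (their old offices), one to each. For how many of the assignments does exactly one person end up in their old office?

Pick the single fixed position: C(7,1) = 7 ways.
The remaining 6 must be deranged: !6 = 265.
Total: 7 × 265 = 1855.

1855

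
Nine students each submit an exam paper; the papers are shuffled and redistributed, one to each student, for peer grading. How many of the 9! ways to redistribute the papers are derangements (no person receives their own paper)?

133496

By inclusion-exclusion, !9 = Σ (-1)^k · 9!/k! for k=0..9
= 9! - 9!/1! + 9!/2! - 9!/3! + 9!/4! - 9!/5! + 9!/6! - 9!/7! + 9!/8! - 9!/9!
= 362880 - 362880 + 181440 - 60480 + 15120 - 3024 + 504 - 72 + 9 - 1
= 133496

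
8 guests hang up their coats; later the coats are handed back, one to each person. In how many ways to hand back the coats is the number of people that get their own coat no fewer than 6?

29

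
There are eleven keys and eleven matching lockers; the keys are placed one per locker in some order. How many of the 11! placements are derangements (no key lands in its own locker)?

14684570

The number of derangements of 11 is !11 = Σ_{k=0}^{11} (-1)^k·11!/k!
= 11! - 11!/1! + 11!/2! - 11!/3! + 11!/4! - 11!/5! + 11!/6! - 11!/7! + 11!/8! - 11!/9! + 11!/10! - 11!/11!
= 39916800 - 39916800 + 19958400 - 6652800 + 1663200 - 332640 + 55440 - 7920 + 990 - 110 + 11 - 1
= 14684570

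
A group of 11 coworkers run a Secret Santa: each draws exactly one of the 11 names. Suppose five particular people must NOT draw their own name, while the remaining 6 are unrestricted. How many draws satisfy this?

Let A_j be the event that the j-th constrained one is fixed. By inclusion-exclusion over the 5 events:
Σ_{j=0}^{5} (-1)^j C(5,j)(11-j)!
= C(5,0)·11! - C(5,1)·10! + C(5,2)·9! - C(5,3)·8! + C(5,4)·7! - C(5,5)·6!
= 39916800 - 18144000 + 3628800 - 403200 + 25200 - 720
= 25022880

25022880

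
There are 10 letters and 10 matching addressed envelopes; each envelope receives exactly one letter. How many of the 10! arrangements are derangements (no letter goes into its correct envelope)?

1334961

The subfactorial !10 = [10!/e] (nearest integer).
10! = 3628800, and 3628800/e ≈ 1334960.92, so !10 = 1334961.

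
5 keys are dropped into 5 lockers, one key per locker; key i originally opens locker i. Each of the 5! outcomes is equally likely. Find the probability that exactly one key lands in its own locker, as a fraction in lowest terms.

3/8

Favorable outcomes: C(5,1)·!4 = 5·9 = 45.
Total outcomes: 5! = 120.
Probability = 45/120 = 3/8.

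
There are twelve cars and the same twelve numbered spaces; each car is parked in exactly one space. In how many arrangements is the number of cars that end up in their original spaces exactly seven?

Pick the 7 fixed positions: C(12,7) = 792 ways.
The remaining 5 must be deranged: !5 = 44.
Total: 792 × 44 = 34848.

34848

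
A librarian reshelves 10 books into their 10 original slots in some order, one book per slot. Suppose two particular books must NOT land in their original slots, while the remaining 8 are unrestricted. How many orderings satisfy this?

2943360

Let A_j be the event that the j-th constrained one is fixed. By inclusion-exclusion over the 2 events:
Σ_{j=0}^{2} (-1)^j C(2,j)(10-j)!
= C(2,0)·10! - C(2,1)·9! + C(2,2)·8!
= 3628800 - 725760 + 40320
= 2943360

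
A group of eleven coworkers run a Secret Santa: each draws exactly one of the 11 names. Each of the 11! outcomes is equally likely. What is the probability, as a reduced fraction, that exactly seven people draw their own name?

1/13440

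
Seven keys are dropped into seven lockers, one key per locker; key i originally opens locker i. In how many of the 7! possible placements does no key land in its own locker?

1854

The subfactorial !7 = [7!/e] (nearest integer).
7! = 5040, and 5040/e ≈ 1854.11, so !7 = 1854.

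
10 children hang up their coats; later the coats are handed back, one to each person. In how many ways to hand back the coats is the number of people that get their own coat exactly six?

1890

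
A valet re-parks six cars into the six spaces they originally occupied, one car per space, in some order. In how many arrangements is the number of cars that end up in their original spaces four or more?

16

# with exactly i fixed is C(6,i)·!(6-i); sum over i=4..6:
  i=4: C(6,4)·!2 = 15·1 = 15
  i=5: C(6,5)·!1 = 6·0 = 0
  i=6: C(6,6)·!0 = 1·1 = 1
Total = 16.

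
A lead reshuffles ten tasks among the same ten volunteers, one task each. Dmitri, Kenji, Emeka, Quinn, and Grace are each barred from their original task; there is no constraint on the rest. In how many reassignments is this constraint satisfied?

2170680

Let A_j be the event that the j-th constrained one is fixed. By inclusion-exclusion over the 5 events:
Σ_{j=0}^{5} (-1)^j C(5,j)(10-j)!
= C(5,0)·10! - C(5,1)·9! + C(5,2)·8! - C(5,3)·7! + C(5,4)·6! - C(5,5)·5!
= 3628800 - 1814400 + 403200 - 50400 + 3600 - 120
= 2170680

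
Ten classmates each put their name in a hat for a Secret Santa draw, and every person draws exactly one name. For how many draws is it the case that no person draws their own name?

1334961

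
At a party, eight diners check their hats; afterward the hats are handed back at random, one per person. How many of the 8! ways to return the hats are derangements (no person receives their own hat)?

14833

!8 is the nearest integer to 8!/e.
8! = 40320, and 40320/e ≈ 14832.90, so !8 = 14833.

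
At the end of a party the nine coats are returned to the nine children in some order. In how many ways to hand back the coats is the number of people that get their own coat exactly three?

Pick the 3 fixed positions: C(9,3) = 84 ways.
The other 6 form a derangement: !6 = 265.
Total: 84 × 265 = 22260.

22260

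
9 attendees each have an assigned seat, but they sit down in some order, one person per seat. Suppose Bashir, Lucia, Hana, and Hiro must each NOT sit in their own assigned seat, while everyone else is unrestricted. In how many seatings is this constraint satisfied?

Let A_j be the event that the j-th constrained one is fixed. By inclusion-exclusion over the 4 events:
Σ_{j=0}^{4} (-1)^j C(4,j)(9-j)!
= C(4,0)·9! - C(4,1)·8! + C(4,2)·7! - C(4,3)·6! + C(4,4)·5!
= 362880 - 161280 + 30240 - 2880 + 120
= 229080

229080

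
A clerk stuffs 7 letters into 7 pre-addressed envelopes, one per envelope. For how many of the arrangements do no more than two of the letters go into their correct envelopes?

4633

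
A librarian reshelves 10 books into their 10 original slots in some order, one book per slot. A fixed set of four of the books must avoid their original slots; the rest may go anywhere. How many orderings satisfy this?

2399760

Inclusion-exclusion on the 4 forbidden self-matches:
Σ_{j=0}^{4} (-1)^j C(4,j)(10-j)!
= C(4,0)·10! - C(4,1)·9! + C(4,2)·8! - C(4,3)·7! + C(4,4)·6!
= 3628800 - 1451520 + 241920 - 20160 + 720
= 2399760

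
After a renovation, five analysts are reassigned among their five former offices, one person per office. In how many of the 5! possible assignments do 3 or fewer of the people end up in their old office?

119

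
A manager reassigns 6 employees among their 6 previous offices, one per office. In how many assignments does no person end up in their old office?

265

Recurrence: !6 = 6·!5 + (-1)^6.
!6 = 6·44 + 1 = 265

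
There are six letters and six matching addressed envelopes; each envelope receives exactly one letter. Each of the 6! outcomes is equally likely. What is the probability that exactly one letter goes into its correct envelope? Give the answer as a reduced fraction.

Favorable outcomes: C(6,1)·!5 = 6·44 = 264.
Total outcomes: 6! = 720.
Probability = 264/720 = 11/30.

11/30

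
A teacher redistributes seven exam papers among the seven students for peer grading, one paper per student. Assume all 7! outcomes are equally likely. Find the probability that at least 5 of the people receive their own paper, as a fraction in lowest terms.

11/2520

Favorable outcomes: Σ_{i≥5} C(7,i)·!(7-i) = 21·1 + 7·0 + 1·1 = 22.
Total outcomes: 7! = 5040.
Probability = 22/5040 = 11/2520.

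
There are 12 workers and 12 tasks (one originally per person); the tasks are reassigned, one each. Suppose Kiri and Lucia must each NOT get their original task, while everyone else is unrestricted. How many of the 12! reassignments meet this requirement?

402796800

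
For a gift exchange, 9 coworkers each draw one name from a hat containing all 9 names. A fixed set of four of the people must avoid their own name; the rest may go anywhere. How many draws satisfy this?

229080

Inclusion-exclusion on the 4 forbidden self-matches:
Σ_{j=0}^{4} (-1)^j C(4,j)(9-j)!
= C(4,0)·9! - C(4,1)·8! + C(4,2)·7! - C(4,3)·6! + C(4,4)·5!
= 362880 - 161280 + 30240 - 2880 + 120
= 229080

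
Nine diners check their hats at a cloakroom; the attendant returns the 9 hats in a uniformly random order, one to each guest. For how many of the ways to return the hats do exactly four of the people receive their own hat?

5544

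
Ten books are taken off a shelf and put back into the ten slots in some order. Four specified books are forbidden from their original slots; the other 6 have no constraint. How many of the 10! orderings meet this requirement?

Let A_j be the event that the j-th constrained one is fixed. By inclusion-exclusion over the 4 events:
Σ_{j=0}^{4} (-1)^j C(4,j)(10-j)!
= C(4,0)·10! - C(4,1)·9! + C(4,2)·8! - C(4,3)·7! + C(4,4)·6!
= 3628800 - 1451520 + 241920 - 20160 + 720
= 2399760

2399760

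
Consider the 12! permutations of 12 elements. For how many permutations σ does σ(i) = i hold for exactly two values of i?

Pick the 2 fixed positions: C(12,2) = 66 ways.
The other 10 form a derangement: !10 = 1334961.
Total: 66 × 1334961 = 88107426.

88107426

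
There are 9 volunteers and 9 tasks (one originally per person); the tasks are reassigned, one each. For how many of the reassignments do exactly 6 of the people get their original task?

168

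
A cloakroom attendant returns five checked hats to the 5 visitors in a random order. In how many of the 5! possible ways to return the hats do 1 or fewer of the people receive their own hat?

89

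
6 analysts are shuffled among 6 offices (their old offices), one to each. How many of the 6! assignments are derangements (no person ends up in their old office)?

265

The number of derangements of 6 is !6 = Σ_{k=0}^{6} (-1)^k·6!/k!
= 6! - 6!/1! + 6!/2! - 6!/3! + 6!/4! - 6!/5! + 6!/6!
= 720 - 720 + 360 - 120 + 30 - 6 + 1
= 265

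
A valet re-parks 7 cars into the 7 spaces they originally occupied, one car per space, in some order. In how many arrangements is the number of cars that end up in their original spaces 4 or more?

92

# with exactly i fixed is C(7,i)·!(7-i); sum over i=4..7:
  i=4: C(7,4)·!3 = 35·2 = 70
  i=5: C(7,5)·!2 = 21·1 = 21
  i=6: C(7,6)·!1 = 7·0 = 0
  i=7: C(7,7)·!0 = 1·1 = 1
Total = 92.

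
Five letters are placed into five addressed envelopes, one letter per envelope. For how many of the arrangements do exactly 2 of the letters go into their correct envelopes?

20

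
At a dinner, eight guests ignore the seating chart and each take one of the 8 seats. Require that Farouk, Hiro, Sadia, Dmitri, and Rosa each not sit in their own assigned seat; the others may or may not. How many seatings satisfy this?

21234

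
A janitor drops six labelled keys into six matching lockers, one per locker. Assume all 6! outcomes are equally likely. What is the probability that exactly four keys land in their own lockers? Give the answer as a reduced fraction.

1/48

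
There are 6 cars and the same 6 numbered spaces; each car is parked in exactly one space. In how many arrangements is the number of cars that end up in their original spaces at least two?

191

# with exactly i fixed is C(6,i)·!(6-i); sum over i=2..6:
  i=2: C(6,2)·!4 = 15·9 = 135
  i=3: C(6,3)·!3 = 20·2 = 40
  i=4: C(6,4)·!2 = 15·1 = 15
  i=5: C(6,5)·!1 = 6·0 = 0
  i=6: C(6,6)·!0 = 1·1 = 1
Total = 191.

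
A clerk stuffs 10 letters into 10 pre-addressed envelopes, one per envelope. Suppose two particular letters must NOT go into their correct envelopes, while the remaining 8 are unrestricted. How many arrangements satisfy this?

Let A_j be the event that the j-th constrained one is fixed. By inclusion-exclusion over the 2 events:
Σ_{j=0}^{2} (-1)^j C(2,j)(10-j)!
= C(2,0)·10! - C(2,1)·9! + C(2,2)·8!
= 3628800 - 725760 + 40320
= 2943360

2943360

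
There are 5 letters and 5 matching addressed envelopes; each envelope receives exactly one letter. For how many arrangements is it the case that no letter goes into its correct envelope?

!5 = 5! · Σ_{k=0}^{5} (-1)^k/k!
= 5! - 5!/1! + 5!/2! - 5!/3! + 5!/4! - 5!/5!
= 120 - 120 + 60 - 20 + 5 - 1
= 44

44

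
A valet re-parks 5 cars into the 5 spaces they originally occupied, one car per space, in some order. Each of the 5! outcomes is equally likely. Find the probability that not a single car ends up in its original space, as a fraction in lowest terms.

Favorable outcomes: !5 = 44.
Total outcomes: 5! = 120.
Probability = 44/120 = 11/30.

11/30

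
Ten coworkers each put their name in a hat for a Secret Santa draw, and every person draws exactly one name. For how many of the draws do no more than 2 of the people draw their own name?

# with exactly i fixed is C(10,i)·!(10-i); sum over i=0..2:
  i=0: C(10,0)·!10 = 1·1334961 = 1334961
  i=1: C(10,1)·!9 = 10·133496 = 1334960
  i=2: C(10,2)·!8 = 45·14833 = 667485
Total = 3337406.

3337406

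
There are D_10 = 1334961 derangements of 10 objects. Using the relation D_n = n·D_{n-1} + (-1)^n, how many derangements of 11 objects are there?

14684570

D_11 = 11·1334961 - 1 = 14684570.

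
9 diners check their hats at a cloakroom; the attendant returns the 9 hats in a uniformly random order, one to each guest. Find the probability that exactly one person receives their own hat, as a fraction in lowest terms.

2119/5760

Favorable outcomes: C(9,1)·!8 = 9·14833 = 133497.
Total outcomes: 9! = 362880.
Probability = 133497/362880 = 2119/5760.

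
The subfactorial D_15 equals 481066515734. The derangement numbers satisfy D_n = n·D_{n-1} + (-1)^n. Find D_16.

7697064251745

D_16 = 16·481066515734 + 1 = 7697064251745.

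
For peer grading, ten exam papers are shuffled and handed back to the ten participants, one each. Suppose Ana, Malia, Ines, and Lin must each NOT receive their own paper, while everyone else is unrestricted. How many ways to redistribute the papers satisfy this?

Let A_j be the event that the j-th constrained one is fixed. By inclusion-exclusion over the 4 events:
Σ_{j=0}^{4} (-1)^j C(4,j)(10-j)!
= C(4,0)·10! - C(4,1)·9! + C(4,2)·8! - C(4,3)·7! + C(4,4)·6!
= 3628800 - 1451520 + 241920 - 20160 + 720
= 2399760

2399760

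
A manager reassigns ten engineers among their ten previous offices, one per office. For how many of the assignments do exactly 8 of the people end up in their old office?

45

Choose which 8 of the 10 are fixed: C(10,8) = 45.
The other 2 form a derangement: !2 = 1.
Total: 45 × 1 = 45.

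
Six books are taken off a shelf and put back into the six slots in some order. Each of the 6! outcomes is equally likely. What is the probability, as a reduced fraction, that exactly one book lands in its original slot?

11/30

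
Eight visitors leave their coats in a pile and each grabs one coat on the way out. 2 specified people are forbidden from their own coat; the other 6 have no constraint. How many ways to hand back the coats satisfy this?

30960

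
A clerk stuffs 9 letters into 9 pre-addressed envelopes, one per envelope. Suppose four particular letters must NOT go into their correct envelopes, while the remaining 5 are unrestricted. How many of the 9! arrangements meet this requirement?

229080

Let A_j be the event that the j-th constrained one is fixed. By inclusion-exclusion over the 4 events:
Σ_{j=0}^{4} (-1)^j C(4,j)(9-j)!
= C(4,0)·9! - C(4,1)·8! + C(4,2)·7! - C(4,3)·6! + C(4,4)·5!
= 362880 - 161280 + 30240 - 2880 + 120
= 229080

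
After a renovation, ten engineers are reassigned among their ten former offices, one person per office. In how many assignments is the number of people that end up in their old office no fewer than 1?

2293839

Sum C(10,i)·!(10-i) for i = 1..10:
  i=1: C(10,1)·!9 = 10·133496 = 1334960
  i=2: C(10,2)·!8 = 45·14833 = 667485
  i=3: C(10,3)·!7 = 120·1854 = 222480
  i=4: C(10,4)·!6 = 210·265 = 55650
  i=5: C(10,5)·!5 = 252·44 = 11088
  i=6: C(10,6)·!4 = 210·9 = 1890
  i=7: C(10,7)·!3 = 120·2 = 240
  i=8: C(10,8)·!2 = 45·1 = 45
  i=9: C(10,9)·!1 = 10·0 = 0
  i=10: C(10,10)·!0 = 1·1 = 1
Total = 2293839.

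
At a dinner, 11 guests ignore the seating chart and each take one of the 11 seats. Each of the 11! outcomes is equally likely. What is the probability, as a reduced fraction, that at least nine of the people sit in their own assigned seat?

Favorable outcomes: Σ_{i≥9} C(11,i)·!(11-i) = 55·1 + 11·0 + 1·1 = 56.
Total outcomes: 11! = 39916800.
Probability = 56/39916800 = 1/712800.

1/712800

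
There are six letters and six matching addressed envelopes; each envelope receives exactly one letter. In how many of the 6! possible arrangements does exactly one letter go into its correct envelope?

264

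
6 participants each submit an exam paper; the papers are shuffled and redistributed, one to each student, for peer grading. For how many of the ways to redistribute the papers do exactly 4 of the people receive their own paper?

Pick the 4 fixed positions: C(6,4) = 15 ways.
The other 2 form a derangement: !2 = 1.
Total: 15 × 1 = 15.

15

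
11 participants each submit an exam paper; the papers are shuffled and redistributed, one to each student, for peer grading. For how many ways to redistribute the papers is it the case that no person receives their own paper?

14684570

The subfactorial !11 = [11!/e] (nearest integer).
11! = 39916800, and 39916800/e ≈ 14684570.08, so !11 = 14684570.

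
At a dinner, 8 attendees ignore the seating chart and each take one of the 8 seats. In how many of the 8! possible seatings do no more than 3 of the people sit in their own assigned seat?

39549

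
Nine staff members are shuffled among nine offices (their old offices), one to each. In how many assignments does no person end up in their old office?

Recurrence: !9 = 9·!8 + (-1)^9.
!9 = 9·14833 - 1 = 133496

133496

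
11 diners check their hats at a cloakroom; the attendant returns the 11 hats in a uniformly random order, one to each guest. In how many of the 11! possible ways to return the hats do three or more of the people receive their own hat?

Sum C(11,i)·!(11-i) for i = 3..11:
  i=3: C(11,3)·!8 = 165·14833 = 2447445
  i=4: C(11,4)·!7 = 330·1854 = 611820
  i=5: C(11,5)·!6 = 462·265 = 122430
  i=6: C(11,6)·!5 = 462·44 = 20328
  i=7: C(11,7)·!4 = 330·9 = 2970
  i=8: C(11,8)·!3 = 165·2 = 330
  i=9: C(11,9)·!2 = 55·1 = 55
  i=10: C(11,10)·!1 = 11·0 = 0
  i=11: C(11,11)·!0 = 1·1 = 1
Total = 3205379.

3205379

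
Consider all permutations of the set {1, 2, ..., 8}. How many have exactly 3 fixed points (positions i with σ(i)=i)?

Pick the 3 fixed positions: C(8,3) = 56 ways.
The remaining 5 must be deranged: !5 = 44.
Total: 56 × 44 = 2464.

2464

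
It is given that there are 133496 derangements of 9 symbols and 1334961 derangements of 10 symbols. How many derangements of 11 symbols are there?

!11 = (11-1)·(!10 + !9) = 10·(1334961 + 133496) = 10·1468457 = 14684570.

14684570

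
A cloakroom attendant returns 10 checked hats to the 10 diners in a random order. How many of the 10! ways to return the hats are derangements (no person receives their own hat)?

1334961

Use !n = (n-1)(!(n-1) + !(n-2)).
!10 = 9·(133496 + 14833) = 9·148329 = 1334961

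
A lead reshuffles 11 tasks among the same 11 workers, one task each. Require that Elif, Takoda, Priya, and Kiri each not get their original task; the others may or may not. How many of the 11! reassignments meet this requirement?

27422640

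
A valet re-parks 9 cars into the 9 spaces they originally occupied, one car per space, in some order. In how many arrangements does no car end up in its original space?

133496

Use !n = (n-1)(!(n-1) + !(n-2)).
!9 = 8·(14833 + 1854) = 8·16687 = 133496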